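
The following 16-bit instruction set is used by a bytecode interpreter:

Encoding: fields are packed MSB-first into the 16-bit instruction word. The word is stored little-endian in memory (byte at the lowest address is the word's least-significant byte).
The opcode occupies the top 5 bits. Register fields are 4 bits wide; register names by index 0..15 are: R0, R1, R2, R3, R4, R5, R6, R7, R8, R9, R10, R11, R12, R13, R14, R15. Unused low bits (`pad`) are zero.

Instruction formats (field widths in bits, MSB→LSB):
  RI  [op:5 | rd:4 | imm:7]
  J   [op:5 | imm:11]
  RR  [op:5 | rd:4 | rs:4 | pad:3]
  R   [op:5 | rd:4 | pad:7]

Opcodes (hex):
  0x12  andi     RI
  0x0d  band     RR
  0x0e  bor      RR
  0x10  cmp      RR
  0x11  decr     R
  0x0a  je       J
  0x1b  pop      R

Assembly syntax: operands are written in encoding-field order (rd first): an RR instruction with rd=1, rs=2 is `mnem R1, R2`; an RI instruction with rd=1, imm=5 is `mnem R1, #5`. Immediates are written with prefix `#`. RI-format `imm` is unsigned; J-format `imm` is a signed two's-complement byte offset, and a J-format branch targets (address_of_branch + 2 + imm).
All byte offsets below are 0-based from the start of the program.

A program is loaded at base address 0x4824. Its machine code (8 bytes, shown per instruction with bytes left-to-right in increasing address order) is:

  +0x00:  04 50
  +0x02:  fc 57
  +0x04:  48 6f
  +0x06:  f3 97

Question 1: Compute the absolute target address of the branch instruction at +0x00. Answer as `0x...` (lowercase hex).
+0x00: 04 50 ⇒ word 0x5004 (little)
  top 5b → 0xa → je [J]
  [10:0] imm=4 = #4
  target = base 0x4824 + off 0x00 + 2 + imm 4 = 0x482a

0x482a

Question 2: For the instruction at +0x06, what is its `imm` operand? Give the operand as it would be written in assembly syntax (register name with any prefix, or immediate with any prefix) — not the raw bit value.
#115

[06] f3 97 → 0x97f3
  op=0x97f3>>11=0x12 ⇒ andi (RI)
  rd@[10:7]=0xf ⇒ R15
  imm@[6:0]=0x73 ⇒ #115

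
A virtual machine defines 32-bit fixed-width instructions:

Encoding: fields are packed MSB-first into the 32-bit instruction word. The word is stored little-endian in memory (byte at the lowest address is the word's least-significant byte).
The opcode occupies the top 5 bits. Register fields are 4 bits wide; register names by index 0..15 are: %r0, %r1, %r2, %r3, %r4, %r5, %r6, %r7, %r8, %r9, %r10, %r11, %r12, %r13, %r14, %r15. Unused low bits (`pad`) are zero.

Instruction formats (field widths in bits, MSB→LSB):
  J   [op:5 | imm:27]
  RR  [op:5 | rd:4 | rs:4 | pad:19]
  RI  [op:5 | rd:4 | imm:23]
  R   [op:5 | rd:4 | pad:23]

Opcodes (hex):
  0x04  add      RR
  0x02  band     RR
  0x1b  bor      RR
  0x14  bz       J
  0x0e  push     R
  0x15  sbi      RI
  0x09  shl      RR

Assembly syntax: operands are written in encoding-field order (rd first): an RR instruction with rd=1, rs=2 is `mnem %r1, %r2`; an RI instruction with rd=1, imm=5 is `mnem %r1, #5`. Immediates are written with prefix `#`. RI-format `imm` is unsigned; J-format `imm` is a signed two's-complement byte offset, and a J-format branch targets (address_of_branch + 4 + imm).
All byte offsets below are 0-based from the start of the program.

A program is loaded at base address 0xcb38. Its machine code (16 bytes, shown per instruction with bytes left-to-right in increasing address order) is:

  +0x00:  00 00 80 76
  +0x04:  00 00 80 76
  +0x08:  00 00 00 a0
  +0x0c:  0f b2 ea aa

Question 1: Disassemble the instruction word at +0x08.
bz #0

+0x08: 00 00 00 a0 ⇒ word 0xa0000000 (little)
  op=0xa0000000>>27=0x14 ⇒ bz (J)
  imm: (w>>0)&0x7ffffff=0x0 → #0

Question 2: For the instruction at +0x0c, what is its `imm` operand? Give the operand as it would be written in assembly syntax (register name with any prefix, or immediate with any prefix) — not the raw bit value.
#6992399

off 0x0c: read 0f b2 ea aa as little → 0xaaeab20f
  opcode bits[31:27]=0x15: sbi/RI
  [26:23] rd=5 = %r5
  [22:0] imm=6992399 = #6992399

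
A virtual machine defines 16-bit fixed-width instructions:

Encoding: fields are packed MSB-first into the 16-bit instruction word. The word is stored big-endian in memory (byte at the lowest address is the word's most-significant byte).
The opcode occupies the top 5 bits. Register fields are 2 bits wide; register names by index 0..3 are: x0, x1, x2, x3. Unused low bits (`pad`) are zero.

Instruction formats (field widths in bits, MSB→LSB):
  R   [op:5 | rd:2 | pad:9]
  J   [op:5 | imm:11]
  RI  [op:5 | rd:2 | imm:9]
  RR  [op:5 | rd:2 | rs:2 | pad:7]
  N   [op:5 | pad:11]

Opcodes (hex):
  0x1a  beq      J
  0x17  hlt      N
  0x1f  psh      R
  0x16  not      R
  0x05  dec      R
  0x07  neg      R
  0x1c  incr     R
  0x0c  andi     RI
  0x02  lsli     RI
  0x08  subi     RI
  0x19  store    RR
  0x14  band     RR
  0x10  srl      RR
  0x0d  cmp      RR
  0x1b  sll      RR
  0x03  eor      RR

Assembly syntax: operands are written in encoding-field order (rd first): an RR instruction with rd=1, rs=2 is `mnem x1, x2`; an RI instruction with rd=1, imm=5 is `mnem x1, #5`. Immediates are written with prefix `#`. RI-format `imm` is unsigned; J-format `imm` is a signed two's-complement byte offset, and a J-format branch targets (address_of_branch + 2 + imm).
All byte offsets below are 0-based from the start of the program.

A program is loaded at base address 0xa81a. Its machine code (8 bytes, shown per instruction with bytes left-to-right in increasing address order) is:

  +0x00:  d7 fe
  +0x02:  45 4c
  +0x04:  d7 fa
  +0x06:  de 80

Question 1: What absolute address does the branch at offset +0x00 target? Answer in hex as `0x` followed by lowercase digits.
+0x00: d7 fe ⇒ word 0xd7fe (big)
  opcode bits[15:11]=0x1a: beq/J
  imm@[10:0]=0x7fe (s11→-2) ⇒ #-2
  target = base 0xa81a + off 0x00 + 2 + imm -2 = 0xa81a

0xa81a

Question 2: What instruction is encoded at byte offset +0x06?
sll x3, x1

@+06  big-endian(de 80) = 0xde80
  op=0xde80>>11=0x1b ⇒ sll (RR)
  [10:9] rd=3 = x3
  [8:7] rs=1 = x1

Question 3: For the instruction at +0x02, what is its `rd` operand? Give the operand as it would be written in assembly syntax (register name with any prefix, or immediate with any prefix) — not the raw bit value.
+0x02: 45 4c ⇒ word 0x454c (big)
  op=0x454c>>11=0x8 ⇒ subi (RI)
  [10:9] rd=2 = x2
  [8:0] imm=332 = #332

x2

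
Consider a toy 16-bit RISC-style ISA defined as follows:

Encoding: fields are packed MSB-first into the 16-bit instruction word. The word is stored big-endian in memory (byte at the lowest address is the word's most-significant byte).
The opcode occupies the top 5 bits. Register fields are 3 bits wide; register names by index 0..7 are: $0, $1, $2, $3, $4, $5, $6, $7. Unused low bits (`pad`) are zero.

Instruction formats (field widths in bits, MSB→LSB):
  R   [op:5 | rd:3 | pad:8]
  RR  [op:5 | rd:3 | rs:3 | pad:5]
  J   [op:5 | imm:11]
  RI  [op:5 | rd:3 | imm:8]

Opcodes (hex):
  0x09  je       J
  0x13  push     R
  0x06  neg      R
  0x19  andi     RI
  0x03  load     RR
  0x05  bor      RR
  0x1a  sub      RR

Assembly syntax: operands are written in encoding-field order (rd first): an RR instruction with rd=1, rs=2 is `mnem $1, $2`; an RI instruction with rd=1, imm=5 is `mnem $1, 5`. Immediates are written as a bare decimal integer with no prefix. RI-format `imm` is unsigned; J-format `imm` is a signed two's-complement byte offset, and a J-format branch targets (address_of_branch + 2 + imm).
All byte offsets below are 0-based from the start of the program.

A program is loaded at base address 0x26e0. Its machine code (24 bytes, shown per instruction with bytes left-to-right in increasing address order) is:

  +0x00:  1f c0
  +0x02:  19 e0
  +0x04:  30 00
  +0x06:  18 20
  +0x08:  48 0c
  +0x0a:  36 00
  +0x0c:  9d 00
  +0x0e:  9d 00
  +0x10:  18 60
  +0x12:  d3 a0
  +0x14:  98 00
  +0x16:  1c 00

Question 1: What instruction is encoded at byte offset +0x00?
load $7, $6

@+00  big-endian(1f c0) = 0x1fc0
  opcode bits[15:11]=0x3: load/RR
  [10:8] rd=7 = $7
  [7:5] rs=6 = $6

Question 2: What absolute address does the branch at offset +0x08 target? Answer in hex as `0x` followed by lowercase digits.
off 0x08: read 48 0c as big → 0x480c
  opcode bits[15:11]=0x9: je/J
  imm@[10:0]=0xc ⇒ 12
  target = base 0x26e0 + off 0x08 + 2 + imm 12 = 0x26f6

0x26f6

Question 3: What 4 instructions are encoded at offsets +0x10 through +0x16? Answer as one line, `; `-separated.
off 0x10: read 18 60 as big → 0x1860
  op=0x1860>>11=0x3 ⇒ load (RR)
  rd: (w>>8)&0x7=0x0 → $0
  rs: (w>>5)&0x7=0x3 → $3
off 0x12: read d3 a0 as big → 0xd3a0
  op=0xd3a0>>11=0x1a ⇒ sub (RR)
  rd: (w>>8)&0x7=0x3 → $3
  rs: (w>>5)&0x7=0x5 → $5
off 0x14: read 98 00 as big → 0x9800
  op=0x9800>>11=0x13 ⇒ push (R)
  rd: (w>>8)&0x7=0x0 → $0
off 0x16: read 1c 00 as big → 0x1c00
  op=0x1c00>>11=0x3 ⇒ load (RR)
  rd: (w>>8)&0x7=0x4 → $4
  rs: (w>>5)&0x7=0x0 → $0

load $0, $3; sub $3, $5; push $0; load $4, $0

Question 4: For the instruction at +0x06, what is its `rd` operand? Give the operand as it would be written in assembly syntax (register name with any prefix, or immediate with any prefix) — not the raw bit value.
$0

+0x06: 18 20 ⇒ word 0x1820 (big)
  top 5b → 0x3 → load [RR]
  rd@[10:8]=0x0 ⇒ $0
  rs@[7:5]=0x1 ⇒ $1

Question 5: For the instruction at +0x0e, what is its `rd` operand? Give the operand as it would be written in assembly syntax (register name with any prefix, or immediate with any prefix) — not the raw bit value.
+0x0e: 9d 00 ⇒ word 0x9d00 (big)
  top 5b → 0x13 → push [R]
  rd: (w>>8)&0x7=0x5 → $5

$5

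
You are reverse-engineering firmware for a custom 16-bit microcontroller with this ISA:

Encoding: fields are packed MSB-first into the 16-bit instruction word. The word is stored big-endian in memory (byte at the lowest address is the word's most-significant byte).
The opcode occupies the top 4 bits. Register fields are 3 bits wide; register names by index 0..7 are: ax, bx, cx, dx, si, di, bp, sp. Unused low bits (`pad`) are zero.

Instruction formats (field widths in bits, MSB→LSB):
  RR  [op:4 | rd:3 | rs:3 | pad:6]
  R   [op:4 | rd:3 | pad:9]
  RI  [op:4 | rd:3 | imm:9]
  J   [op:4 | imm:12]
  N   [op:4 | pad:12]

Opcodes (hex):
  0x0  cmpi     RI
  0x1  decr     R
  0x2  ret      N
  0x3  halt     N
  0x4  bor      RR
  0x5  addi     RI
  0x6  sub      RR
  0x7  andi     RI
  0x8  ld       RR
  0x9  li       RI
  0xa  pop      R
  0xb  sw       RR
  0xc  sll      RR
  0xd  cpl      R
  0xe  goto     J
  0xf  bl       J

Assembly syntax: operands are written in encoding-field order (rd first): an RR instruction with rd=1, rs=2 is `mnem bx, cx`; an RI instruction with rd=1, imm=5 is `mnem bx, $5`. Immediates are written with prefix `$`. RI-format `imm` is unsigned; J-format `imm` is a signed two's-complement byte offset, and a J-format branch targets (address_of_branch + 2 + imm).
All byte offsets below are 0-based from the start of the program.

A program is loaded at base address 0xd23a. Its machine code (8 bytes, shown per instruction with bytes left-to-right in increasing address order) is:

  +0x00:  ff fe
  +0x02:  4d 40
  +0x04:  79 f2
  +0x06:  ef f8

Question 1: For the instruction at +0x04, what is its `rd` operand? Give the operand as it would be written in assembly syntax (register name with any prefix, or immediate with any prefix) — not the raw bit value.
si

@+04  big-endian(79 f2) = 0x79f2
  op=0x79f2>>12=0x7 ⇒ andi (RI)
  [11:9] rd=4 = si
  [8:0] imm=498 = $498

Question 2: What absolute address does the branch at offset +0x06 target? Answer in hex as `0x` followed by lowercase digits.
[06] ef f8 → 0xeff8
  top 4b → 0xe → goto [J]
  [11:0] imm=4088 (s12→-8) = $-8
  target = base 0xd23a + off 0x06 + 2 + imm -8 = 0xd23a

0xd23a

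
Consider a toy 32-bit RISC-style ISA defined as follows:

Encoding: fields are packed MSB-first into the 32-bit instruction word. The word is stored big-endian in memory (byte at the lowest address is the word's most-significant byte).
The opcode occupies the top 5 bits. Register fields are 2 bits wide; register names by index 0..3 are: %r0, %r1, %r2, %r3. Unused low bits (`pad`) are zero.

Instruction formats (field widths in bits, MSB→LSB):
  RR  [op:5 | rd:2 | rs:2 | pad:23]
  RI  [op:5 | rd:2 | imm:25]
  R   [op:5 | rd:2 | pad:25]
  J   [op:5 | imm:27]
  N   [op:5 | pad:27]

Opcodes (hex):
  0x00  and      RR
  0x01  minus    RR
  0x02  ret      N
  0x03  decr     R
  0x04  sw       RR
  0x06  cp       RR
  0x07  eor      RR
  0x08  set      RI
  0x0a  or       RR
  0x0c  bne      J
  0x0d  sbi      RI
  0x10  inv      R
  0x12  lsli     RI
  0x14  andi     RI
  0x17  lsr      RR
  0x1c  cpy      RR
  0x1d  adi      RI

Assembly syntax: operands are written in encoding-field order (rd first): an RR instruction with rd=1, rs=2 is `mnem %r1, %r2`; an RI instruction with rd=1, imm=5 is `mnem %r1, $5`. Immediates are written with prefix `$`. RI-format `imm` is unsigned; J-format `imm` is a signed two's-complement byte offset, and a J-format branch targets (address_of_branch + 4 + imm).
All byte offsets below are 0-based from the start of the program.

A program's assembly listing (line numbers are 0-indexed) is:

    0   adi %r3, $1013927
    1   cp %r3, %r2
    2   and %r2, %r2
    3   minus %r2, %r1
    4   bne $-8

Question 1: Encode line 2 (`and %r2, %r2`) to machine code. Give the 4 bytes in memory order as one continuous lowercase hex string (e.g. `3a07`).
05000000

L2: and op=0x0:5|rd=2:2|rs=2:2|pad=0:23 ⇒ 0x05000000 ⇒ big 05 00 00 00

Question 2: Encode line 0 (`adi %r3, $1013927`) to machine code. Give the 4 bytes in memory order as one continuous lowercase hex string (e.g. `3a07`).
L0: adi op=0x1d:5|rd=3:2|imm=1013927:25 ⇒ 0xee0f78a7 ⇒ big ee 0f 78 a7

ee0f78a7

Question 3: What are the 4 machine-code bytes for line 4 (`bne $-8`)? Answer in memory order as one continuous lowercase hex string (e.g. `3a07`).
67fffff8

4. bne fields op=0xc:5|imm=-8:27 → word 67fffff8h → 67 ff ff f8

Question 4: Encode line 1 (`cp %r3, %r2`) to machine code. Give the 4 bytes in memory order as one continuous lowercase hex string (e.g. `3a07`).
line 1 (cp): pack op=0x6:5|rd=3:2|rs=2:2|pad=0:23 = 0x37000000; big→ 37 00 00 00

37000000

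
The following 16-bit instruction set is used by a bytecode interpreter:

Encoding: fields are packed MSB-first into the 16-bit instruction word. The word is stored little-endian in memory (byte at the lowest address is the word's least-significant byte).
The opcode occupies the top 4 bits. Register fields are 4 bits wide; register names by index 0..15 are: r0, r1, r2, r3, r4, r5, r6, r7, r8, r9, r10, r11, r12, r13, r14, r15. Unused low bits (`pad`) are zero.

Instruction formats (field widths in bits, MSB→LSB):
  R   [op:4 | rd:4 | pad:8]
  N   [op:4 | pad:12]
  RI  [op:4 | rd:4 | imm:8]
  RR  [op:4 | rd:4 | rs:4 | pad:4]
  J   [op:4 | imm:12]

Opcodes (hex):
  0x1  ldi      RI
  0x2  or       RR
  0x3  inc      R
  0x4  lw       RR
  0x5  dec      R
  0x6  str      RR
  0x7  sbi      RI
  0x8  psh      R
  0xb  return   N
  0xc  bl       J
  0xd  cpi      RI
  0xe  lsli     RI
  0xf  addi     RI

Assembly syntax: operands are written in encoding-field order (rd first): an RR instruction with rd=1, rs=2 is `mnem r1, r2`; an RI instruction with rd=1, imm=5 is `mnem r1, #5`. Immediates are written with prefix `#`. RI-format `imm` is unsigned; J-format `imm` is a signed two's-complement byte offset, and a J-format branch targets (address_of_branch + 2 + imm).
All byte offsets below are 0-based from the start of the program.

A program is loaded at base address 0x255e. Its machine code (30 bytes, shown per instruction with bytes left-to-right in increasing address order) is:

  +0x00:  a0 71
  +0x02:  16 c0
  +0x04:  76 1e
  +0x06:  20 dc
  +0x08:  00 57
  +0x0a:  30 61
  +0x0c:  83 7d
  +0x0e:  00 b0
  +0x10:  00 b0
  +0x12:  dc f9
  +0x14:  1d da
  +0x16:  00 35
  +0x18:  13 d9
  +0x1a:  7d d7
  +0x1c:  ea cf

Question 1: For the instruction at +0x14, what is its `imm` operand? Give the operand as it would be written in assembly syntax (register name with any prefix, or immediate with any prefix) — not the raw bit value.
off 0x14: read 1d da as little → 0xda1d
  op=0xda1d>>12=0xd ⇒ cpi (RI)
  rd@[11:8]=0xa ⇒ r10
  imm@[7:0]=0x1d ⇒ #29

#29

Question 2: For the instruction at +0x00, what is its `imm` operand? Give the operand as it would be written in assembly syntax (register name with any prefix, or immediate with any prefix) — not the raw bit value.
[00] a0 71 → 0x71a0
  op=0x71a0>>12=0x7 ⇒ sbi (RI)
  rd: (w>>8)&0xf=0x1 → r1
  imm: (w>>0)&0xff=0xa0 → #160

#160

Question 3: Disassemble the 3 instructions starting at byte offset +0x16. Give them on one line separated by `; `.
[16] 00 35 → 0x3500
  opcode bits[15:12]=0x3: inc/R
  rd: (w>>8)&0xf=0x5 → r5
[18] 13 d9 → 0xd913
  opcode bits[15:12]=0xd: cpi/RI
  rd: (w>>8)&0xf=0x9 → r9
  imm: (w>>0)&0xff=0x13 → #19
[1a] 7d d7 → 0xd77d
  opcode bits[15:12]=0xd: cpi/RI
  rd: (w>>8)&0xf=0x7 → r7
  imm: (w>>0)&0xff=0x7d → #125

inc r5; cpi r9, #19; cpi r7, #125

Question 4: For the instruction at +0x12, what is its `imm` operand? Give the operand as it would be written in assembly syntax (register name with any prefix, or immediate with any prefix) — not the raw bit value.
#220

+0x12: dc f9 ⇒ word 0xf9dc (little)
  opcode bits[15:12]=0xf: addi/RI
  rd: (w>>8)&0xf=0x9 → r9
  imm: (w>>0)&0xff=0xdc → #220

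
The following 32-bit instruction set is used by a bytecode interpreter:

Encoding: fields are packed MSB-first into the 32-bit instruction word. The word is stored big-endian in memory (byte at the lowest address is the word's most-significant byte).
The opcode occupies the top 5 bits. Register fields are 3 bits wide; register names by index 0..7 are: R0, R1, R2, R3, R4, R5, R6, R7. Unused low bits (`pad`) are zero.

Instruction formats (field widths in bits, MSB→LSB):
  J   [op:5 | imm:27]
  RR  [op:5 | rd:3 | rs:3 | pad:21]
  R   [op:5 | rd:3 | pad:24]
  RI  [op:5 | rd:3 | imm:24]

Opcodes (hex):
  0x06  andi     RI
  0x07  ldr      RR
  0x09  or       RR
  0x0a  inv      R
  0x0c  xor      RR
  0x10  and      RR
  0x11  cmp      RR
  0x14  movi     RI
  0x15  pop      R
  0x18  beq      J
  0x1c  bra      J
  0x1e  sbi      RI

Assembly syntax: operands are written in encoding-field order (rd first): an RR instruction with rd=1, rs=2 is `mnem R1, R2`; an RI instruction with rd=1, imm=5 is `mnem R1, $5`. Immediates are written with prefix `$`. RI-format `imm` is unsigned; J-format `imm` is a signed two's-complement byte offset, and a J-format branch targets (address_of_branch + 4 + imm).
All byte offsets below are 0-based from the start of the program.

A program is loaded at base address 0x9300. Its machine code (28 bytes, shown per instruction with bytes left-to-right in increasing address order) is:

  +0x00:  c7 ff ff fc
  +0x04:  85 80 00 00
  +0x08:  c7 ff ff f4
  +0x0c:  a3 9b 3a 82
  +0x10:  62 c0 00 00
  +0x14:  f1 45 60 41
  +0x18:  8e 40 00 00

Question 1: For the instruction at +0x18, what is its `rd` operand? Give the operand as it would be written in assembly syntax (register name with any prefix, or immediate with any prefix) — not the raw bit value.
R6

+0x18: 8e 40 00 00 ⇒ word 0x8e400000 (big)
  op=0x8e400000>>27=0x11 ⇒ cmp (RR)
  [26:24] rd=6 = R6
  [23:21] rs=2 = R2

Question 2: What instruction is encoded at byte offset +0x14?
[14] f1 45 60 41 → 0xf1456041
  top 5b → 0x1e → sbi [RI]
  rd@[26:24]=0x1 ⇒ R1
  imm@[23:0]=0x456041 ⇒ $4546625

sbi R1, $4546625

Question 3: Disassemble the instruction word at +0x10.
xor R2, R6

+0x10: 62 c0 00 00 ⇒ word 0x62c00000 (big)
  top 5b → 0xc → xor [RR]
  rd@[26:24]=0x2 ⇒ R2
  rs@[23:21]=0x6 ⇒ R6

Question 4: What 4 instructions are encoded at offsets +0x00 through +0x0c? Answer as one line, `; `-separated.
beq $-4; and R5, R4; beq $-12; movi R3, $10173058

+0x00: c7 ff ff fc ⇒ word 0xc7fffffc (big)
  opcode bits[31:27]=0x18: beq/J
  imm@[26:0]=0x7fffffc (s27→-4) ⇒ $-4
+0x04: 85 80 00 00 ⇒ word 0x85800000 (big)
  opcode bits[31:27]=0x10: and/RR
  rd@[26:24]=0x5 ⇒ R5
  rs@[23:21]=0x4 ⇒ R4
+0x08: c7 ff ff f4 ⇒ word 0xc7fffff4 (big)
  opcode bits[31:27]=0x18: beq/J
  imm@[26:0]=0x7fffff4 (s27→-12) ⇒ $-12
+0x0c: a3 9b 3a 82 ⇒ word 0xa39b3a82 (big)
  opcode bits[31:27]=0x14: movi/RI
  rd@[26:24]=0x3 ⇒ R3
  imm@[23:0]=0x9b3a82 ⇒ $10173058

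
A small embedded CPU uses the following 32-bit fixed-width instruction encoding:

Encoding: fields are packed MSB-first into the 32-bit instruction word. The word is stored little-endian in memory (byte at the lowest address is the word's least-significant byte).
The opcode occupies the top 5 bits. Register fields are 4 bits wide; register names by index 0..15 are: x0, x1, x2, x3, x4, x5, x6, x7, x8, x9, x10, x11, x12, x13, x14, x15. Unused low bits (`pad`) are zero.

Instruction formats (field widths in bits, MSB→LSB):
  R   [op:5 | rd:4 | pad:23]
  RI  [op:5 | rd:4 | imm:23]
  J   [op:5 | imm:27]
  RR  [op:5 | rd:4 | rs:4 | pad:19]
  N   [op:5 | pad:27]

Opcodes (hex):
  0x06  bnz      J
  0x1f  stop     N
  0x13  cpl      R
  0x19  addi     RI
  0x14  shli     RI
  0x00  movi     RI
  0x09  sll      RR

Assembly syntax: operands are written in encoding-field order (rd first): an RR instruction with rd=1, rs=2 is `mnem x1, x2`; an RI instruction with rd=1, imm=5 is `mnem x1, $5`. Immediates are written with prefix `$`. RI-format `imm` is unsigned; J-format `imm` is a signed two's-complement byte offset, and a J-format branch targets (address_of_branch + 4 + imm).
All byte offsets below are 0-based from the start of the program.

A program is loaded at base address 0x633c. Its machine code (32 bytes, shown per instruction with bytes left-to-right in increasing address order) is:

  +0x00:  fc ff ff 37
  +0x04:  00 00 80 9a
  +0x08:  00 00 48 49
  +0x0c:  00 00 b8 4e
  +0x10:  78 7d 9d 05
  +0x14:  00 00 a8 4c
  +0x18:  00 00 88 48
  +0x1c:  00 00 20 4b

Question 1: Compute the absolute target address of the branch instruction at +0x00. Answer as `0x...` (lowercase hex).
off 0x00: read fc ff ff 37 as little → 0x37fffffc
  op=0x37fffffc>>27=0x6 ⇒ bnz (J)
  imm@[26:0]=0x7fffffc (s27→-4) ⇒ $-4
  target = base 0x633c + off 0x00 + 4 + imm -4 = 0x633c

0x633c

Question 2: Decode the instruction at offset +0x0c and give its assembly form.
sll x13, x7

[0c] 00 00 b8 4e → 0x4eb80000
  opcode bits[31:27]=0x9: sll/RR
  rd: (w>>23)&0xf=0xd → x13
  rs: (w>>19)&0xf=0x7 → x7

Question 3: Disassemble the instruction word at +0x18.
+0x18: 00 00 88 48 ⇒ word 0x48880000 (little)
  top 5b → 0x9 → sll [RR]
  rd@[26:23]=0x1 ⇒ x1
  rs@[22:19]=0x1 ⇒ x1

sll x1, x1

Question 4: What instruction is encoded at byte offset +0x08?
sll x2, x9

+0x08: 00 00 48 49 ⇒ word 0x49480000 (little)
  top 5b → 0x9 → sll [RR]
  [26:23] rd=2 = x2
  [22:19] rs=9 = x9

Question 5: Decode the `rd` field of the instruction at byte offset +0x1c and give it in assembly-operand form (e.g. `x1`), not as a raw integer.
x6

+0x1c: 00 00 20 4b ⇒ word 0x4b200000 (little)
  op=0x4b200000>>27=0x9 ⇒ sll (RR)
  rd@[26:23]=0x6 ⇒ x6
  rs@[22:19]=0x4 ⇒ x4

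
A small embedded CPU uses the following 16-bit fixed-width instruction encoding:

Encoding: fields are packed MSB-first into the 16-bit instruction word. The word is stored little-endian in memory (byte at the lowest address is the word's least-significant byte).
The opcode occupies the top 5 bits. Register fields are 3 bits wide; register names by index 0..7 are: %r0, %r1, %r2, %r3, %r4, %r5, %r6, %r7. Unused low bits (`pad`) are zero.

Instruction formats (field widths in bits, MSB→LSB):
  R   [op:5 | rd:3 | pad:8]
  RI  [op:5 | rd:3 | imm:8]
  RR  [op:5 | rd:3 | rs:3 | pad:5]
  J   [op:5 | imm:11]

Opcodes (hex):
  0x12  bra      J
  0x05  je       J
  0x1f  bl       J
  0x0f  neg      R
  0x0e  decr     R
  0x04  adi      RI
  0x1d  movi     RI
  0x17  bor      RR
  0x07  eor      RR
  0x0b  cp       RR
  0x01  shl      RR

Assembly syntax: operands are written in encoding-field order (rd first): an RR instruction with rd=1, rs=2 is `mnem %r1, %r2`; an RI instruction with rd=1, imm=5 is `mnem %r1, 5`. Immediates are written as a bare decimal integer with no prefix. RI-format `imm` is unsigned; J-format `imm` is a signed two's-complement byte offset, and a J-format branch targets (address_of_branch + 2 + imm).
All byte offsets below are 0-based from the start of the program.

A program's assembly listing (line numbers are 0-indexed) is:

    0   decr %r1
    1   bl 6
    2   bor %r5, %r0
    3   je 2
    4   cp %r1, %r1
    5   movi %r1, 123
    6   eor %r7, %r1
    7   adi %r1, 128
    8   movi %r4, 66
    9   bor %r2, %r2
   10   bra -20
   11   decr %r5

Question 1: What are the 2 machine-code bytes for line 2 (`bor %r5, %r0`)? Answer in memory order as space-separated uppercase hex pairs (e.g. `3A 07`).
L2: bor op=0x17:5|rd=5:3|rs=0:3|pad=0:5 ⇒ 0xbd00 ⇒ little 00 bd

00 BD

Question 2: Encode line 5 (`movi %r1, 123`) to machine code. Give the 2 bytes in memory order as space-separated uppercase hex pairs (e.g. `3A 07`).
7B E9

line 5 (movi): pack op=0x1d:5|rd=1:3|imm=123:8 = 0xe97b; little→ 7b e9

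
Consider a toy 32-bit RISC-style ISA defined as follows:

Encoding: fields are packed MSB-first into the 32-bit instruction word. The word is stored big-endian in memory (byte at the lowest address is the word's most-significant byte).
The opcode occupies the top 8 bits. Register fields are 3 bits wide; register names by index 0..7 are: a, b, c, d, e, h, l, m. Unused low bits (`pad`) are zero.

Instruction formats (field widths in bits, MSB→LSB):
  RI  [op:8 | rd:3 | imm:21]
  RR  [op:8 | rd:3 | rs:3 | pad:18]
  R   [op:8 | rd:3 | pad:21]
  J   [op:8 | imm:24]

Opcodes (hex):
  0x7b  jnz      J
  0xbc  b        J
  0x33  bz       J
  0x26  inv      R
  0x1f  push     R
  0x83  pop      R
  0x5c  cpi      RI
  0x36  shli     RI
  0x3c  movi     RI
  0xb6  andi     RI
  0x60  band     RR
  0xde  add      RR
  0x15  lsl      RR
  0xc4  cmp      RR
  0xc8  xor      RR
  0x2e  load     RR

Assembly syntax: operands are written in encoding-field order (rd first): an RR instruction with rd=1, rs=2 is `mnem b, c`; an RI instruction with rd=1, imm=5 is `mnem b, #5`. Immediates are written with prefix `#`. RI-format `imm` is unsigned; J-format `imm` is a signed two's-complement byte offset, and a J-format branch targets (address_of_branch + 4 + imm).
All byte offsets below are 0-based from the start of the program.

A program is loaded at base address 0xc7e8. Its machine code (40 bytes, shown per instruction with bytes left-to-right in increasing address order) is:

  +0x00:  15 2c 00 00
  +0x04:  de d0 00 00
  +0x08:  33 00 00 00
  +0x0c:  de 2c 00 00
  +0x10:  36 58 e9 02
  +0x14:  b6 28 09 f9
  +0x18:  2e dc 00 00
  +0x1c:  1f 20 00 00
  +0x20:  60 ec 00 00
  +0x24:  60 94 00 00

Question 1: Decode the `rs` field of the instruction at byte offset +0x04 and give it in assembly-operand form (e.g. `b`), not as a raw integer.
e

@+04  big-endian(de d0 00 00) = 0xded00000
  op=0xded00000>>24=0xde ⇒ add (RR)
  rd@[23:21]=0x6 ⇒ l
  rs@[20:18]=0x4 ⇒ e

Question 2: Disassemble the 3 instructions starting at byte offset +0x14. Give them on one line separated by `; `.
off 0x14: read b6 28 09 f9 as big → 0xb62809f9
  top 8b → 0xb6 → andi [RI]
  rd@[23:21]=0x1 ⇒ b
  imm@[20:0]=0x809f9 ⇒ #526841
off 0x18: read 2e dc 00 00 as big → 0x2edc0000
  top 8b → 0x2e → load [RR]
  rd@[23:21]=0x6 ⇒ l
  rs@[20:18]=0x7 ⇒ m
off 0x1c: read 1f 20 00 00 as big → 0x1f200000
  top 8b → 0x1f → push [R]
  rd@[23:21]=0x1 ⇒ b

andi b, #526841; load l, m; push b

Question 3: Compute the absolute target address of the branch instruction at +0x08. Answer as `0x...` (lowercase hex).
0xc7f4

@+08  big-endian(33 00 00 00) = 0x33000000
  opcode bits[31:24]=0x33: bz/J
  imm@[23:0]=0x0 ⇒ #0
  target = base 0xc7e8 + off 0x08 + 4 + imm 0 = 0xc7f4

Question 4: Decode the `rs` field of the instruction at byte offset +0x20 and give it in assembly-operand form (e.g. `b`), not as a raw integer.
off 0x20: read 60 ec 00 00 as big → 0x60ec0000
  top 8b → 0x60 → band [RR]
  [23:21] rd=7 = m
  [20:18] rs=3 = d

d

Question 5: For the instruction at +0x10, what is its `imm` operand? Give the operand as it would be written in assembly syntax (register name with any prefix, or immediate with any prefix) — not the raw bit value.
#1632514

+0x10: 36 58 e9 02 ⇒ word 0x3658e902 (big)
  op=0x3658e902>>24=0x36 ⇒ shli (RI)
  rd@[23:21]=0x2 ⇒ c
  imm@[20:0]=0x18e902 ⇒ #1632514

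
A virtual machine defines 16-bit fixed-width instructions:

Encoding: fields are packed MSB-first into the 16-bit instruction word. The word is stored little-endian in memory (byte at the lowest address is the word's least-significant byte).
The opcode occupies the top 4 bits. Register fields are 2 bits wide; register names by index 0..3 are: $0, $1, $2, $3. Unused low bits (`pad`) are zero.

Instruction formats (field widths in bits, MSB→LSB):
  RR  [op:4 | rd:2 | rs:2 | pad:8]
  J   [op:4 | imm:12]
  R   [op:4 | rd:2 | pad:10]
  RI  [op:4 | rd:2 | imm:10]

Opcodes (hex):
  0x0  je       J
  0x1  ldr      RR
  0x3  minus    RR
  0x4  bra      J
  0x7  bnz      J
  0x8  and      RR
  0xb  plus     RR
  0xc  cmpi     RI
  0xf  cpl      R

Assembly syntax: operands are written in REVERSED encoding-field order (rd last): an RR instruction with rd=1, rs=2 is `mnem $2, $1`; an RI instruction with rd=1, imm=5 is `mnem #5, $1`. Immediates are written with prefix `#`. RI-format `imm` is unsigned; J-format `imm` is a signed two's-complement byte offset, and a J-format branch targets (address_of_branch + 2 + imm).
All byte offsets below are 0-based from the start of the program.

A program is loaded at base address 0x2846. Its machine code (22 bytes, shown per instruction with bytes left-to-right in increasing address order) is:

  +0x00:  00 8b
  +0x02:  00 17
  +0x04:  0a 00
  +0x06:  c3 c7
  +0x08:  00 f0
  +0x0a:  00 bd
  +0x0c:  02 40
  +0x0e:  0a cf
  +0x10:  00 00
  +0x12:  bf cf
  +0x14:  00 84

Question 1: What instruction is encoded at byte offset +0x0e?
[0e] 0a cf → 0xcf0a
  top 4b → 0xc → cmpi [RI]
  rd@[11:10]=0x3 ⇒ $3
  imm@[9:0]=0x30a ⇒ #778

cmpi #778, $3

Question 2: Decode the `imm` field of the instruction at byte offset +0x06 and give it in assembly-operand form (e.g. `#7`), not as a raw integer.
#963

[06] c3 c7 → 0xc7c3
  op=0xc7c3>>12=0xc ⇒ cmpi (RI)
  rd@[11:10]=0x1 ⇒ $1
  imm@[9:0]=0x3c3 ⇒ #963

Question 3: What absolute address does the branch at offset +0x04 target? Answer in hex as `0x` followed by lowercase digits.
[04] 0a 00 → 0x000a
  op=0x000a>>12=0x0 ⇒ je (J)
  [11:0] imm=10 = #10
  target = base 0x2846 + off 0x04 + 2 + imm 10 = 0x2856

0x2856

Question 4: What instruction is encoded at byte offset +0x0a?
off 0x0a: read 00 bd as little → 0xbd00
  top 4b → 0xb → plus [RR]
  rd: (w>>10)&0x3=0x3 → $3
  rs: (w>>8)&0x3=0x1 → $1

plus $1, $3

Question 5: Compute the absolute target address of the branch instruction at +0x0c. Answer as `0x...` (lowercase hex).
0x2856

@+0c  little-endian(02 40) = 0x4002
  op=0x4002>>12=0x4 ⇒ bra (J)
  imm@[11:0]=0x2 ⇒ #2
  target = base 0x2846 + off 0x0c + 2 + imm 2 = 0x2856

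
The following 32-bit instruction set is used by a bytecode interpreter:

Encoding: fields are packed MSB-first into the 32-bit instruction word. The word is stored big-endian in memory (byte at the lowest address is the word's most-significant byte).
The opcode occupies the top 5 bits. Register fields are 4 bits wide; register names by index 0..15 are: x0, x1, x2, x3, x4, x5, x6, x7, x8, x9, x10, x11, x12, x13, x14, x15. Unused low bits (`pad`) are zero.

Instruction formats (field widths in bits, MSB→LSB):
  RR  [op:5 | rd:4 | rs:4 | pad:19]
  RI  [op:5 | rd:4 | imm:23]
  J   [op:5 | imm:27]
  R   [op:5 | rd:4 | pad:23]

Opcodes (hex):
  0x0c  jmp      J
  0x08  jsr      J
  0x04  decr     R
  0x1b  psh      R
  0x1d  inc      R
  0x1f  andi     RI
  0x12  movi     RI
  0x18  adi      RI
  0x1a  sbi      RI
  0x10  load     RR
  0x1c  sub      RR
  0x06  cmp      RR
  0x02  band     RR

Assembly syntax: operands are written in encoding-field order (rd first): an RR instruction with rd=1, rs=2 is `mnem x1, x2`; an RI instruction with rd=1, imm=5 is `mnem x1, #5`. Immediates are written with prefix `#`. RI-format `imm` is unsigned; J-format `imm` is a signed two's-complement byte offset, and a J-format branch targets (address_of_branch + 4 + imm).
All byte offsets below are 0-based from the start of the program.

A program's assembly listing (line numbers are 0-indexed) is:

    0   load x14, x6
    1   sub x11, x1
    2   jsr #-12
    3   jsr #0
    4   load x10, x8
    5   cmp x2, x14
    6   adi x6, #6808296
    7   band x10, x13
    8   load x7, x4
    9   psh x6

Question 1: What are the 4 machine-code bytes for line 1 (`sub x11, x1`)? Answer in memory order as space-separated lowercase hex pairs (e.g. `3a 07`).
1. sub fields op=0x1c:5|rd=11:4|rs=1:4|pad=0:19 → word e5880000h → e5 88 00 00

e5 88 00 00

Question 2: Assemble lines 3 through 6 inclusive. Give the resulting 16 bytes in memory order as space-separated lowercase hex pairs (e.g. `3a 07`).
L3: jsr op=0x8:5|imm=0:27 ⇒ 0x40000000 ⇒ big 40 00 00 00
L4: load op=0x10:5|rd=10:4|rs=8:4|pad=0:19 ⇒ 0x85400000 ⇒ big 85 40 00 00
L5: cmp op=0x6:5|rd=2:4|rs=14:4|pad=0:19 ⇒ 0x31700000 ⇒ big 31 70 00 00
L6: adi op=0x18:5|rd=6:4|imm=6808296:23 ⇒ 0xc367e2e8 ⇒ big c3 67 e2 e8

40 00 00 00 85 40 00 00 31 70 00 00 c3 67 e2 e8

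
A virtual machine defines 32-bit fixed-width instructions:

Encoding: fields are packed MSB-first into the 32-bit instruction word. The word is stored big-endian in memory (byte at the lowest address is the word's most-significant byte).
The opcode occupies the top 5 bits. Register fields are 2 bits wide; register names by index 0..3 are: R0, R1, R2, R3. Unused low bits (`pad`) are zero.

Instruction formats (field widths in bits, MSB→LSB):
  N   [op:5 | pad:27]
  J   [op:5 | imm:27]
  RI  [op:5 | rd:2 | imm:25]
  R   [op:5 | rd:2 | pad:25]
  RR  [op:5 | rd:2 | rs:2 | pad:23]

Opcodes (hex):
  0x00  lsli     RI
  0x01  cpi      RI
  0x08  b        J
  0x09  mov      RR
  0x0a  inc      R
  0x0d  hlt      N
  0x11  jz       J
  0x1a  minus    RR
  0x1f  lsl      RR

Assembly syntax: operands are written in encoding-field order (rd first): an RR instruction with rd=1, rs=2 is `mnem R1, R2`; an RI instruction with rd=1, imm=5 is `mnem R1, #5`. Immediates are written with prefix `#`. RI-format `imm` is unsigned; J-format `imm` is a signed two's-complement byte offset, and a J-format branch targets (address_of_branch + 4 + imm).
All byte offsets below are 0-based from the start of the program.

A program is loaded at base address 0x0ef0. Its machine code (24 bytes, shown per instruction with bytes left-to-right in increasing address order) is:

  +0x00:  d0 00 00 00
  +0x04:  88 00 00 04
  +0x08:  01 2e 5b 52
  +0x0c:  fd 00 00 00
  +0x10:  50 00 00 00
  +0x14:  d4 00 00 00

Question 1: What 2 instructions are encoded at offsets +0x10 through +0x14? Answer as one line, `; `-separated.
@+10  big-endian(50 00 00 00) = 0x50000000
  opcode bits[31:27]=0xa: inc/R
  rd@[26:25]=0x0 ⇒ R0
@+14  big-endian(d4 00 00 00) = 0xd4000000
  opcode bits[31:27]=0x1a: minus/RR
  rd@[26:25]=0x2 ⇒ R2
  rs@[24:23]=0x0 ⇒ R0

inc R0; minus R2, R0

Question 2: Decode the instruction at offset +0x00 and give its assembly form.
minus R0, R0

+0x00: d0 00 00 00 ⇒ word 0xd0000000 (big)
  opcode bits[31:27]=0x1a: minus/RR
  [26:25] rd=0 = R0
  [24:23] rs=0 = R0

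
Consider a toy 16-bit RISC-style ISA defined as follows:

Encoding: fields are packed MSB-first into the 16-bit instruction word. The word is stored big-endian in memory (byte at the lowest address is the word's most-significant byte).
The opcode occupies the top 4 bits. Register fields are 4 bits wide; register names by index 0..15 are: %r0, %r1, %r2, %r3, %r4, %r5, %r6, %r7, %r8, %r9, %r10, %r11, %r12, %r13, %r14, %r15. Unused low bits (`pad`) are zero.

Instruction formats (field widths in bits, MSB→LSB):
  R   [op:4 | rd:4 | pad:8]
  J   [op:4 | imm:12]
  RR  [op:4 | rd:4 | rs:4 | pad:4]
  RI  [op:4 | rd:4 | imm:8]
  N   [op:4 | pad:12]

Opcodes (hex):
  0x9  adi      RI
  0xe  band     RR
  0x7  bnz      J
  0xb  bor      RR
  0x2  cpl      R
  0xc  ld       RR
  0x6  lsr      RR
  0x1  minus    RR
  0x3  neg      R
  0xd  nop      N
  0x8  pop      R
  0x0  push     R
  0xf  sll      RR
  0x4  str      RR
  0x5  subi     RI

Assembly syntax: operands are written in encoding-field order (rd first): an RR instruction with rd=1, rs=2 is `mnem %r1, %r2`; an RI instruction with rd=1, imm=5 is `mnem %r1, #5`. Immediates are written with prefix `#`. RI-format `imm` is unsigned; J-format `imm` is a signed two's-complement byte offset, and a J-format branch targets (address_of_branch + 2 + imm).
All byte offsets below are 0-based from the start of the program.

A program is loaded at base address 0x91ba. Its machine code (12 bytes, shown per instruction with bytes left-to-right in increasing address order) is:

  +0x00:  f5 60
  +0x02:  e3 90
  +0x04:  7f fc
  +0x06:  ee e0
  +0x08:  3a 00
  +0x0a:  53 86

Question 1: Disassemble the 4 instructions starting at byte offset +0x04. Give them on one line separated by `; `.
@+04  big-endian(7f fc) = 0x7ffc
  op=0x7ffc>>12=0x7 ⇒ bnz (J)
  imm@[11:0]=0xffc (s12→-4) ⇒ #-4
@+06  big-endian(ee e0) = 0xeee0
  op=0xeee0>>12=0xe ⇒ band (RR)
  rd@[11:8]=0xe ⇒ %r14
  rs@[7:4]=0xe ⇒ %r14
@+08  big-endian(3a 00) = 0x3a00
  op=0x3a00>>12=0x3 ⇒ neg (R)
  rd@[11:8]=0xa ⇒ %r10
@+0a  big-endian(53 86) = 0x5386
  op=0x5386>>12=0x5 ⇒ subi (RI)
  rd@[11:8]=0x3 ⇒ %r3
  imm@[7:0]=0x86 ⇒ #134

bnz #-4; band %r14, %r14; neg %r10; subi %r3, #134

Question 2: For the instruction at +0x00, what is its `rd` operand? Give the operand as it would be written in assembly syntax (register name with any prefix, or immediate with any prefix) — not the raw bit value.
off 0x00: read f5 60 as big → 0xf560
  opcode bits[15:12]=0xf: sll/RR
  rd: (w>>8)&0xf=0x5 → %r5
  rs: (w>>4)&0xf=0x6 → %r6

%r5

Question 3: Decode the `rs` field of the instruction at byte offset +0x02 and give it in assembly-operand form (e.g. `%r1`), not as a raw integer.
%r9

+0x02: e3 90 ⇒ word 0xe390 (big)
  opcode bits[15:12]=0xe: band/RR
  rd@[11:8]=0x3 ⇒ %r3
  rs@[7:4]=0x9 ⇒ %r9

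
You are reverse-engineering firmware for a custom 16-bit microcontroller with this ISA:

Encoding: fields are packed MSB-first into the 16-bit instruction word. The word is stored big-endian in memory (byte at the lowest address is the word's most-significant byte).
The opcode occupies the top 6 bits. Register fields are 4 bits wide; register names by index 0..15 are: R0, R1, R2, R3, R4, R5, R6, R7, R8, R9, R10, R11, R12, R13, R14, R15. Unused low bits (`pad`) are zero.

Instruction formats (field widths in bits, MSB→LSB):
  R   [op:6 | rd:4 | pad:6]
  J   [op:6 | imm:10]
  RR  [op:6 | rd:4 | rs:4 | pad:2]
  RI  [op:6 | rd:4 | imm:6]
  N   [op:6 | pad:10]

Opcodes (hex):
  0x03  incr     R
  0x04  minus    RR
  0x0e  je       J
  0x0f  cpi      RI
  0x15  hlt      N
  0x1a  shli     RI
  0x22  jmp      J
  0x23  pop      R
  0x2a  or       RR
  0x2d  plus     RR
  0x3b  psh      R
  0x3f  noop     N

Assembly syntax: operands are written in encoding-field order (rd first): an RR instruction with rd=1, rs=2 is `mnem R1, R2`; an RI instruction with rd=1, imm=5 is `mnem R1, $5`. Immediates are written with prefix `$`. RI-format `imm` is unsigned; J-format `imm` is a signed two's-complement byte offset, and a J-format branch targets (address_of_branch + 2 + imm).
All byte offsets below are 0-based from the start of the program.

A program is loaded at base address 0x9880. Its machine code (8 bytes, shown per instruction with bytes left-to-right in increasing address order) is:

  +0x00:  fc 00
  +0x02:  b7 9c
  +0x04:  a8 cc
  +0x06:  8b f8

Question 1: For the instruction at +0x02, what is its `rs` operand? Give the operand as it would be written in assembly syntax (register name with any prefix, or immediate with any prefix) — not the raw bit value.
off 0x02: read b7 9c as big → 0xb79c
  top 6b → 0x2d → plus [RR]
  [9:6] rd=14 = R14
  [5:2] rs=7 = R7

R7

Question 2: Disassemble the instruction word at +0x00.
noop

@+00  big-endian(fc 00) = 0xfc00
  opcode bits[15:10]=0x3f: noop/N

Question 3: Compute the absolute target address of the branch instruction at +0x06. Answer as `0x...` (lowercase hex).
+0x06: 8b f8 ⇒ word 0x8bf8 (big)
  top 6b → 0x22 → jmp [J]
  [9:0] imm=1016 (s10→-8) = $-8
  target = base 0x9880 + off 0x06 + 2 + imm -8 = 0x9880

0x9880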